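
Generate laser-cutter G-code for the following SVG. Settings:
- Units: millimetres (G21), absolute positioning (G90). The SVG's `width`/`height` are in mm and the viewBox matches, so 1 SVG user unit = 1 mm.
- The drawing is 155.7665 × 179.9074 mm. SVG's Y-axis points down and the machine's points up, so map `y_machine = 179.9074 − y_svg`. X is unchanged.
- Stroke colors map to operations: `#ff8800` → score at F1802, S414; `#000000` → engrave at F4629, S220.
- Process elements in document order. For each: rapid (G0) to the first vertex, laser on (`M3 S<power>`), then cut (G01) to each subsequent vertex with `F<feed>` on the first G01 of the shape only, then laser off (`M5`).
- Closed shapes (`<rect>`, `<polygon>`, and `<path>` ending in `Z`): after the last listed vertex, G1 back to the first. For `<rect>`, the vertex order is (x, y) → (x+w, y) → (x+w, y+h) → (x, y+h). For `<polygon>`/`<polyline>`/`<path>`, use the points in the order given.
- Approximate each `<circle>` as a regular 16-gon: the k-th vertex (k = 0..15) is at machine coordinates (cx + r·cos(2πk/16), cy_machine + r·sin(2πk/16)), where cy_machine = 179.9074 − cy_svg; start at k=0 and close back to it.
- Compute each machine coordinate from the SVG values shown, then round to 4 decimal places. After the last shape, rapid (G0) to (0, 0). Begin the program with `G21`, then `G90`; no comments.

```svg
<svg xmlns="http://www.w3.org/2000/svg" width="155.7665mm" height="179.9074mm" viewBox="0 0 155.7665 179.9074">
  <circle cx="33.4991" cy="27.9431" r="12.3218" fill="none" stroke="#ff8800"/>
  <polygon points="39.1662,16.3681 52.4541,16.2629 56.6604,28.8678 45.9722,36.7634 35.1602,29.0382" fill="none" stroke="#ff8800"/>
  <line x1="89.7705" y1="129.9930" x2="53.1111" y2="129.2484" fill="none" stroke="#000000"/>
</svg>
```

G21
G90
G0 X45.8209 Y151.9643
M3 S414
G01 X44.8830 Y156.6796 F1802
G01 X42.2119 Y160.6771
G01 X38.2144 Y163.3482
G01 X33.4991 Y164.2861
G01 X28.7838 Y163.3482
G01 X24.7863 Y160.6771
G01 X22.1152 Y156.6796
G01 X21.1773 Y151.9643
G01 X22.1152 Y147.2490
G01 X24.7863 Y143.2515
G01 X28.7838 Y140.5804
G01 X33.4991 Y139.6425
G01 X38.2144 Y140.5804
G01 X42.2119 Y143.2515
G01 X44.8830 Y147.2490
G01 X45.8209 Y151.9643
M5
G0 X39.1662 Y163.5393
M3 S414
G01 X52.4541 Y163.6445 F1802
G01 X56.6604 Y151.0396
G01 X45.9722 Y143.1440
G01 X35.1602 Y150.8692
G01 X39.1662 Y163.5393
M5
G0 X89.7705 Y49.9144
M3 S220
G01 X53.1111 Y50.6590 F4629
M5
G0 X0.0000 Y0.0000

1 u = 1 mm; y_m = 179.9074 − y.

[1] `<circle>` circle, #ff8800→score S414 F1802: (45.8209,151.9643) → (44.8830,156.6796) → (42.2119,160.6771) → (38.2144,163.3482) → (33.4991,164.2861) → (28.7838,163.3482) → (24.7863,160.6771) → (22.1152,156.6796) → (21.1773,151.9643) → (22.1152,147.2490) → (24.7863,143.2515) → (28.7838,140.5804) → (33.4991,139.6425) → (38.2144,140.5804) → (42.2119,143.2515) → (44.8830,147.2490) → (45.8209,151.9643) (closed)

[2] `<polygon>` regular polygon, #ff8800→score S414 F1802: (39.1662,163.5393) → (52.4541,163.6445) → (56.6604,151.0396) → (45.9722,143.1440) → (35.1602,150.8692) → (39.1662,163.5393) (closed)

[3] `<line>` line segment, #000000→engrave S220 F4629: (89.7705,49.9144) → (53.1111,50.6590)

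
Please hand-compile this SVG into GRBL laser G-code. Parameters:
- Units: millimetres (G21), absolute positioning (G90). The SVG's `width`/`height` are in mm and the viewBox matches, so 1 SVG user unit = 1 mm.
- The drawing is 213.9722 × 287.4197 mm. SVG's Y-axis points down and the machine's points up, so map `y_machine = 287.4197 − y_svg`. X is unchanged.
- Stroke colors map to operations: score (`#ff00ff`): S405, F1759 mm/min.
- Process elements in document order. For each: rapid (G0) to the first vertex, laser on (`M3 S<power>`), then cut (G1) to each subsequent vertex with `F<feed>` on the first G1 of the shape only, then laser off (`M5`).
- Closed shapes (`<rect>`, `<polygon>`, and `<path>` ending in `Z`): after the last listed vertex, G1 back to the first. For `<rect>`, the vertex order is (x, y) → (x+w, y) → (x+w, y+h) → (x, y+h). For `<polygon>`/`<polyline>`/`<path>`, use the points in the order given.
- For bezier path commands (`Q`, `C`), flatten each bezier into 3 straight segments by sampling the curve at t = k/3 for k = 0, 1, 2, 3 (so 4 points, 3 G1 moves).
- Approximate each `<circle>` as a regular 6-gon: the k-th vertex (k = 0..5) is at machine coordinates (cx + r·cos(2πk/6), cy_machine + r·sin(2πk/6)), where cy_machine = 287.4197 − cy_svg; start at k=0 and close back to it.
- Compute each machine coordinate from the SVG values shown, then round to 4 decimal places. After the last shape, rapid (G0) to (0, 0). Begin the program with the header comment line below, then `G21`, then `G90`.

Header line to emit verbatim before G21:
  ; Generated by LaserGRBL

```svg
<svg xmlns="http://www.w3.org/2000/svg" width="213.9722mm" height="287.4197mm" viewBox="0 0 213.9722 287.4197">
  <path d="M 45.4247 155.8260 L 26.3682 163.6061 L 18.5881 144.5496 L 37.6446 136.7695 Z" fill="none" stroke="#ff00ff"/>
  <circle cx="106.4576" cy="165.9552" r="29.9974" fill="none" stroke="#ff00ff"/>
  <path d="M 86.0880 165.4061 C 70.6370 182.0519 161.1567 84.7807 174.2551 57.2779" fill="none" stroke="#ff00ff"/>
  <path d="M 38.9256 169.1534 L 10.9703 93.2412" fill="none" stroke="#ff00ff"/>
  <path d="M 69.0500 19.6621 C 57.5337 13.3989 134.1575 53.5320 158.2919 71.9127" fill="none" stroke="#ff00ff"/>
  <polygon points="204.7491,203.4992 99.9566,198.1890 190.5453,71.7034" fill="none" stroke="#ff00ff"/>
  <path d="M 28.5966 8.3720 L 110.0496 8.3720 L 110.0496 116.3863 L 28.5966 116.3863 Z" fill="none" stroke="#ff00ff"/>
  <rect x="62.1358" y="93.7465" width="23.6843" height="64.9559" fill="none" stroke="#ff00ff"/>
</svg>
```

1 u = 1 mm; y_m = 287.4197 − y.

[1] `<path>` regular polygon, #ff00ff→score S405 F1759: (45.4247,131.5937) → (26.3682,123.8136) → (18.5881,142.8701) → (37.6446,150.6502) → (45.4247,131.5937) (closed)

[2] `<circle>` circle, #ff00ff→score S405 F1759: (136.4550,121.4645) → (121.4563,147.4430) → (91.4589,147.4430) → (76.4602,121.4645) → (91.4589,95.4860) → (121.4563,95.4860) → (136.4550,121.4645) (closed)

[3] `<path>` cubic bezier, #ff00ff→score S405 F1759: (86.0880,122.0136) → (99.1683,136.5370) → (142.1419,186.1860) → (174.2551,230.1418)

[4] `<path>` line segment, #ff00ff→score S405 F1759: (38.9256,118.2663) → (10.9703,194.1785)

[5] `<path>` cubic bezier, #ff00ff→score S405 F1759: (69.0500,267.7576) → (81.7052,261.0794) → (121.8695,238.6145) → (158.2919,215.5070)

[6] `<polygon>` closed polygon, #ff00ff→score S405 F1759: (204.7491,83.9205) → (99.9566,89.2307) → (190.5453,215.7163) → (204.7491,83.9205) (closed)

[7] `<path>` rectangle, #ff00ff→score S405 F1759: (28.5966,279.0477) → (110.0496,279.0477) → (110.0496,171.0334) → (28.5966,171.0334) → (28.5966,279.0477) (closed)

[8] `<rect>` rectangle, #ff00ff→score S405 F1759: (62.1358,193.6732) → (85.8201,193.6732) → (85.8201,128.7173) → (62.1358,128.7173) → (62.1358,193.6732) (closed)

; Generated by LaserGRBL
G21
G90
G0 X45.4247 Y131.5937
M3 S405
G1 X26.3682 Y123.8136 F1759
G1 X18.5881 Y142.8701
G1 X37.6446 Y150.6502
G1 X45.4247 Y131.5937
M5
G0 X136.4550 Y121.4645
M3 S405
G1 X121.4563 Y147.4430 F1759
G1 X91.4589 Y147.4430
G1 X76.4602 Y121.4645
G1 X91.4589 Y95.4860
G1 X121.4563 Y95.4860
G1 X136.4550 Y121.4645
M5
G0 X86.0880 Y122.0136
M3 S405
G1 X99.1683 Y136.5370 F1759
G1 X142.1419 Y186.1860
G1 X174.2551 Y230.1418
M5
G0 X38.9256 Y118.2663
M3 S405
G1 X10.9703 Y194.1785 F1759
M5
G0 X69.0500 Y267.7576
M3 S405
G1 X81.7052 Y261.0794 F1759
G1 X121.8695 Y238.6145
G1 X158.2919 Y215.5070
M5
G0 X204.7491 Y83.9205
M3 S405
G1 X99.9566 Y89.2307 F1759
G1 X190.5453 Y215.7163
G1 X204.7491 Y83.9205
M5
G0 X28.5966 Y279.0477
M3 S405
G1 X110.0496 Y279.0477 F1759
G1 X110.0496 Y171.0334
G1 X28.5966 Y171.0334
G1 X28.5966 Y279.0477
M5
G0 X62.1358 Y193.6732
M3 S405
G1 X85.8201 Y193.6732 F1759
G1 X85.8201 Y128.7173
G1 X62.1358 Y128.7173
G1 X62.1358 Y193.6732
M5
G0 X0.0000 Y0.0000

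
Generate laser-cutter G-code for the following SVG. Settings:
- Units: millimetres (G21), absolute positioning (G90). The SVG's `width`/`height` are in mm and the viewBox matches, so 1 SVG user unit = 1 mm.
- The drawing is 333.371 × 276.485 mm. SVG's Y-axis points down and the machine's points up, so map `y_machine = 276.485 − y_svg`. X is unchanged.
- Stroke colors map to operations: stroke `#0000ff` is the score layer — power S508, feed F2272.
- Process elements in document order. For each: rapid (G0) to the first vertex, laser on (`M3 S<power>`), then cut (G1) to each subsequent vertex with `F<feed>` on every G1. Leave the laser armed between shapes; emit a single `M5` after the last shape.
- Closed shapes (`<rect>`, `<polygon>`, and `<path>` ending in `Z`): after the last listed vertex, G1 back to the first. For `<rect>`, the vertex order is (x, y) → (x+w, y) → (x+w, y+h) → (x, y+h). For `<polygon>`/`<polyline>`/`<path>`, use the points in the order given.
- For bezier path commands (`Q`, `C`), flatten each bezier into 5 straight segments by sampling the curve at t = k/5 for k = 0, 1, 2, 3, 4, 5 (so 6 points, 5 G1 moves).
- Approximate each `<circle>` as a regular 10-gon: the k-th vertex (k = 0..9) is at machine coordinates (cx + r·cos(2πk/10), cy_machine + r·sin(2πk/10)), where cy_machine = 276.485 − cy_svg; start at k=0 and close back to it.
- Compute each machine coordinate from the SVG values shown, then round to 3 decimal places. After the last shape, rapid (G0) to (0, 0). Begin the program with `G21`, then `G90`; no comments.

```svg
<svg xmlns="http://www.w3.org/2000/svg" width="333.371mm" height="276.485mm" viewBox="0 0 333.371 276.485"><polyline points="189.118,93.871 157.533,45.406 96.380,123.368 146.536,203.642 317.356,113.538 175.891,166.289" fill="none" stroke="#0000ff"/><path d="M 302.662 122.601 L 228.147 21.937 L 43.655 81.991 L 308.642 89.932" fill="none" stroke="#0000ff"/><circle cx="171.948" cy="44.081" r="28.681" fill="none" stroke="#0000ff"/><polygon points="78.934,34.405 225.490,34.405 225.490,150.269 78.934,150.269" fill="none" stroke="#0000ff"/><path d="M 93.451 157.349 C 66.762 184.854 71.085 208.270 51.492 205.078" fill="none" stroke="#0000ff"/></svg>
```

1 u = 1 mm; y_m = 276.485 − y.

[1] `<polyline>` open polyline, #0000ff→score S508 F2272: (189.118,182.614) → (157.533,231.079) → (96.380,153.117) → (146.536,72.843) → (317.356,162.947) → (175.891,110.196)

[2] `<path>` open polyline, #0000ff→score S508 F2272: (302.662,153.884) → (228.147,254.548) → (43.655,194.494) → (308.642,186.553)

[3] `<circle>` circle, #0000ff→score S508 F2272: (200.629,232.404) → (195.151,249.262) → (180.811,259.681) → (163.085,259.681) → (148.745,249.262) → (143.267,232.404) → (148.745,215.546) → (163.085,205.127) → (180.811,205.127) → (195.151,215.546) → (200.629,232.404) (closed)

[4] `<polygon>` rectangle, #0000ff→score S508 F2272: (78.934,242.080) → (225.490,242.080) → (225.490,126.216) → (78.934,126.216) → (78.934,242.080) (closed)

[5] `<path>` cubic bezier, #0000ff→score S508 F2272: (93.451,119.136) → (80.720,103.304) → (72.795,89.534) → (67.039,78.907) → (60.817,72.505) → (51.492,71.407)

G21
G90
G0 X189.118 Y182.614
M3 S508
G1 X157.533 Y231.079 F2272
G1 X96.380 Y153.117 F2272
G1 X146.536 Y72.843 F2272
G1 X317.356 Y162.947 F2272
G1 X175.891 Y110.196 F2272
G0 X302.662 Y153.884
M3 S508
G1 X228.147 Y254.548 F2272
G1 X43.655 Y194.494 F2272
G1 X308.642 Y186.553 F2272
G0 X200.629 Y232.404
M3 S508
G1 X195.151 Y249.262 F2272
G1 X180.811 Y259.681 F2272
G1 X163.085 Y259.681 F2272
G1 X148.745 Y249.262 F2272
G1 X143.267 Y232.404 F2272
G1 X148.745 Y215.546 F2272
G1 X163.085 Y205.127 F2272
G1 X180.811 Y205.127 F2272
G1 X195.151 Y215.546 F2272
G1 X200.629 Y232.404 F2272
G0 X78.934 Y242.080
M3 S508
G1 X225.490 Y242.080 F2272
G1 X225.490 Y126.216 F2272
G1 X78.934 Y126.216 F2272
G1 X78.934 Y242.080 F2272
G0 X93.451 Y119.136
M3 S508
G1 X80.720 Y103.304 F2272
G1 X72.795 Y89.534 F2272
G1 X67.039 Y78.907 F2272
G1 X60.817 Y72.505 F2272
G1 X51.492 Y71.407 F2272
M5
G0 X0.000 Y0.000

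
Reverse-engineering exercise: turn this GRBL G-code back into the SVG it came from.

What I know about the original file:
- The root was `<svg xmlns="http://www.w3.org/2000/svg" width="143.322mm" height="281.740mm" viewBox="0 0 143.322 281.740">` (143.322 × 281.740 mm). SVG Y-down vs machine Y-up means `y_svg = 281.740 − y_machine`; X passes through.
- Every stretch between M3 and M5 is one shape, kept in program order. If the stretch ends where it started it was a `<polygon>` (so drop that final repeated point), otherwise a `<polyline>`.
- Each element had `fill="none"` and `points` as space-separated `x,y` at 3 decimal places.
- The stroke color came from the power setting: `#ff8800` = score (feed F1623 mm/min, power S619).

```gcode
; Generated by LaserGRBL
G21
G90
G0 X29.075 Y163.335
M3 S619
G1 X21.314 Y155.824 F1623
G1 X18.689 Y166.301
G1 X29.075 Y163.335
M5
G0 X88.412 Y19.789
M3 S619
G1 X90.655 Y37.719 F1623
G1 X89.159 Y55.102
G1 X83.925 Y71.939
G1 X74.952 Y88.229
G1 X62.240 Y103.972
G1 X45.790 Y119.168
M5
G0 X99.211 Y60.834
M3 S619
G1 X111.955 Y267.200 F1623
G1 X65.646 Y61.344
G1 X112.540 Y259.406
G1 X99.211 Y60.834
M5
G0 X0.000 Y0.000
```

y_svg = 281.740 − y_m. Every run uses S619, so all elements get stroke `#ff8800` (score).

[1] closed run; points: 29.075,118.405 21.314,125.916 18.689,115.439

[2] open run; points: 88.412,261.951 90.655,244.021 89.159,226.638 83.925,209.801 74.952,193.511 62.240,177.768 45.790,162.572

[3] closed run; points: 99.211,220.906 111.955,14.540 65.646,220.396 112.540,22.334

<svg xmlns="http://www.w3.org/2000/svg" width="143.322mm" height="281.740mm" viewBox="0 0 143.322 281.740">
  <polygon points="29.075,118.405 21.314,125.916 18.689,115.439" fill="none" stroke="#ff8800"/>
  <polyline points="88.412,261.951 90.655,244.021 89.159,226.638 83.925,209.801 74.952,193.511 62.240,177.768 45.790,162.572" fill="none" stroke="#ff8800"/>
  <polygon points="99.211,220.906 111.955,14.540 65.646,220.396 112.540,22.334" fill="none" stroke="#ff8800"/>
</svg>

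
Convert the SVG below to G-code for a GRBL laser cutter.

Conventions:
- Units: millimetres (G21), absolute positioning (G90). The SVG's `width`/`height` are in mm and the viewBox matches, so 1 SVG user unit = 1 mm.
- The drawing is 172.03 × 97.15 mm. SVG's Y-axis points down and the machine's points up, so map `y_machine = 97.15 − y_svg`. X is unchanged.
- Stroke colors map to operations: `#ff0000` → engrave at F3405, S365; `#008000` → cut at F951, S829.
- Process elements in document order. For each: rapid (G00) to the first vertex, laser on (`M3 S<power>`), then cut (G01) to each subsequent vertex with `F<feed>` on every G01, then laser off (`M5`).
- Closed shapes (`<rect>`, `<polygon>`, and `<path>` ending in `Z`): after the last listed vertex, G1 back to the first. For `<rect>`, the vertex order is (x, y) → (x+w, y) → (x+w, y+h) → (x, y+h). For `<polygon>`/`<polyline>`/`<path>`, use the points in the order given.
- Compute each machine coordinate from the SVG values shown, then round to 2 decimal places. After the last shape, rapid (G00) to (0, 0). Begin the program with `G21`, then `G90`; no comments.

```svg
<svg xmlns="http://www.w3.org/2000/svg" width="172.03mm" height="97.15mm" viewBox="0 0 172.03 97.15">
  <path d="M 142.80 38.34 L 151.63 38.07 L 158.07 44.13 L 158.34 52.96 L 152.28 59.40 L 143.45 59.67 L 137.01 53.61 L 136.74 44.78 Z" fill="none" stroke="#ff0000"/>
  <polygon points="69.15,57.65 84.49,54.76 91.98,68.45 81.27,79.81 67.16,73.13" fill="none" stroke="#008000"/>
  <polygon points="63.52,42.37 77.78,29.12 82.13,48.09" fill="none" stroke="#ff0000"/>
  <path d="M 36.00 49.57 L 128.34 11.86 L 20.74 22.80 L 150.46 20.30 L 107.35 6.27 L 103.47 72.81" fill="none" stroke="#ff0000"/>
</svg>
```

1 u = 1 mm; y_m = 97.15 − y.

[1] `<path>` regular polygon, #ff0000→engrave S365 F3405: (142.80,58.81) → (151.63,59.08) → (158.07,53.02) → (158.34,44.19) → (152.28,37.75) → (143.45,37.48) → (137.01,43.54) → (136.74,52.37) → (142.80,58.81) (closed)

[2] `<polygon>` regular polygon, #008000→cut S829 F951: (69.15,39.50) → (84.49,42.39) → (91.98,28.70) → (81.27,17.34) → (67.16,24.02) → (69.15,39.50) (closed)

[3] `<polygon>` regular polygon, #ff0000→engrave S365 F3405: (63.52,54.78) → (77.78,68.03) → (82.13,49.06) → (63.52,54.78) (closed)

[4] `<path>` open polyline, #ff0000→engrave S365 F3405: (36.00,47.58) → (128.34,85.29) → (20.74,74.35) → (150.46,76.85) → (107.35,90.88) → (103.47,24.34)

G21
G90
G00 X142.80 Y58.81
M3 S365
G01 X151.63 Y59.08 F3405
G01 X158.07 Y53.02 F3405
G01 X158.34 Y44.19 F3405
G01 X152.28 Y37.75 F3405
G01 X143.45 Y37.48 F3405
G01 X137.01 Y43.54 F3405
G01 X136.74 Y52.37 F3405
G01 X142.80 Y58.81 F3405
M5
G00 X69.15 Y39.50
M3 S829
G01 X84.49 Y42.39 F951
G01 X91.98 Y28.70 F951
G01 X81.27 Y17.34 F951
G01 X67.16 Y24.02 F951
G01 X69.15 Y39.50 F951
M5
G00 X63.52 Y54.78
M3 S365
G01 X77.78 Y68.03 F3405
G01 X82.13 Y49.06 F3405
G01 X63.52 Y54.78 F3405
M5
G00 X36.00 Y47.58
M3 S365
G01 X128.34 Y85.29 F3405
G01 X20.74 Y74.35 F3405
G01 X150.46 Y76.85 F3405
G01 X107.35 Y90.88 F3405
G01 X103.47 Y24.34 F3405
M5
G00 X0.00 Y0.00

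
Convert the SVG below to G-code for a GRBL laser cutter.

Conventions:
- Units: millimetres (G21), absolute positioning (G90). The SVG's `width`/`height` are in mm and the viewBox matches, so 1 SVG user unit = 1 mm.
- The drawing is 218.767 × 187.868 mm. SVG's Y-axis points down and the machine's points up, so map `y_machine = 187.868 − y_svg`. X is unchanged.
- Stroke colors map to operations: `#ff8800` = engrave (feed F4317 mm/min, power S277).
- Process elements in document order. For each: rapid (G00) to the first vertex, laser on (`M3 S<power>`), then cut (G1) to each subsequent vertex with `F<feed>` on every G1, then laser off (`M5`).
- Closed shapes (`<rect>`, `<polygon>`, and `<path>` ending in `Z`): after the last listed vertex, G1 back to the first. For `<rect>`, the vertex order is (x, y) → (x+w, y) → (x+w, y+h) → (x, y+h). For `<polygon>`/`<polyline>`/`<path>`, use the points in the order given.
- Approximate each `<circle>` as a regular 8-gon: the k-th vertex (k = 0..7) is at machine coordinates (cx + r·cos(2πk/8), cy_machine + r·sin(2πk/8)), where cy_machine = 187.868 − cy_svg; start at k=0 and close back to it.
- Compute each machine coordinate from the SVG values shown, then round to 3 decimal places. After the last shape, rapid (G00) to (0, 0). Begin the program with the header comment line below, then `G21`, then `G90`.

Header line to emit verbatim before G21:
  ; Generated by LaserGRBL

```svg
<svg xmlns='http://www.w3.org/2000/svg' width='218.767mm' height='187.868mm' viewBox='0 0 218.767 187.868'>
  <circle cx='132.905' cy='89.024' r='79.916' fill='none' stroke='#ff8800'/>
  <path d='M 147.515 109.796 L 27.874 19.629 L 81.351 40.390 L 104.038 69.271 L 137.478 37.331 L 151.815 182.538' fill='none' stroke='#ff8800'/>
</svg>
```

Since the viewBox matches the mm dimensions, user units are millimetres directly. The only transform is the Y-flip y_m = 187.868 − y_svg.

Shape 1 is a circle drawn with `<circle>`. Its stroke #ff8800 means engrave at S277, F4317. After flipping Y the toolpath is (212.821,98.844) → (189.414,155.353) → (132.905,178.760) → (76.396,155.353) → (52.989,98.844) → (76.396,42.335) → (132.905,18.928) → (189.414,42.335) → (212.821,98.844), returning to the start.

Shape 2 is a open polyline drawn with `<path>`. Its stroke #ff8800 means engrave at S277, F4317. After flipping Y the toolpath is (147.515,78.072) → (27.874,168.239) → (81.351,147.478) → (104.038,118.597) → (137.478,150.537) → (151.815,5.330).

; Generated by LaserGRBL
G21
G90
G00 X212.821 Y98.844
M3 S277
G1 X189.414 Y155.353 F4317
G1 X132.905 Y178.760 F4317
G1 X76.396 Y155.353 F4317
G1 X52.989 Y98.844 F4317
G1 X76.396 Y42.335 F4317
G1 X132.905 Y18.928 F4317
G1 X189.414 Y42.335 F4317
G1 X212.821 Y98.844 F4317
M5
G00 X147.515 Y78.072
M3 S277
G1 X27.874 Y168.239 F4317
G1 X81.351 Y147.478 F4317
G1 X104.038 Y118.597 F4317
G1 X137.478 Y150.537 F4317
G1 X151.815 Y5.330 F4317
M5
G00 X0.000 Y0.000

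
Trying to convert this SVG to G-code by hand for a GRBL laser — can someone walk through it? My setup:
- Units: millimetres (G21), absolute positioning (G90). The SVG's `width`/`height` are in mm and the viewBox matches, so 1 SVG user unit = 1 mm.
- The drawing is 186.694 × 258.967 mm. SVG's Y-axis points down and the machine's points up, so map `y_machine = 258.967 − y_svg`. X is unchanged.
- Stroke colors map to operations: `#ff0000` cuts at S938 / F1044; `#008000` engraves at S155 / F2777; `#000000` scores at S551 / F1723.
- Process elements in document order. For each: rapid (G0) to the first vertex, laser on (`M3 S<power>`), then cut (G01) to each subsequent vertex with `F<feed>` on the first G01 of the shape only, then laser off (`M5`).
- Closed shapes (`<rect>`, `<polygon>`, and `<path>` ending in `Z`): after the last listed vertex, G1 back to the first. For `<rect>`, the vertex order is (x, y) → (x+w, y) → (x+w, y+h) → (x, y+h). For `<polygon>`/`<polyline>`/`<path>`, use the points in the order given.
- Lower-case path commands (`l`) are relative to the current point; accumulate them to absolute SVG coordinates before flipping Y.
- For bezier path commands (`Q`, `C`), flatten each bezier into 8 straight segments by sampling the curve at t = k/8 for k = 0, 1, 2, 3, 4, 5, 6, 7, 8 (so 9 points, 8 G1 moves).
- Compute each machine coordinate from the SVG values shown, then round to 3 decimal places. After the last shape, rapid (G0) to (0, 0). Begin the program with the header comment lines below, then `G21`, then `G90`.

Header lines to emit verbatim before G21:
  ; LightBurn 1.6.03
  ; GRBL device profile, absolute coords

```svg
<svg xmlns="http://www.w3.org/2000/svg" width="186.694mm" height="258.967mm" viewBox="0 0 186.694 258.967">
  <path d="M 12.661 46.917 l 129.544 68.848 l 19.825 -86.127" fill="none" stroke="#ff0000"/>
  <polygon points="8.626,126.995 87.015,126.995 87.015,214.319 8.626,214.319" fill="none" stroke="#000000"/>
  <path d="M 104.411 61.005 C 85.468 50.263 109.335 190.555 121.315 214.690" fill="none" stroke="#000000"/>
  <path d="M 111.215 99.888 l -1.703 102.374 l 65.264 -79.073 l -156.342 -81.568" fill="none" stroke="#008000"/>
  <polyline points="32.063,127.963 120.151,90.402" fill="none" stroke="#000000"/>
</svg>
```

Since the viewBox matches the mm dimensions, user units are millimetres directly. The only transform is the Y-flip y_m = 258.967 − y_svg.

Shape 1 is a open polyline drawn with `<path>`. Its stroke #ff0000 means cut at S938, F1044. After flipping Y the toolpath is (12.661,212.050) → (142.205,143.202) → (162.030,229.329).

Shape 2 is a rectangle drawn with `<polygon>`. Its stroke #000000 means score at S551, F1723. After flipping Y the toolpath is (8.626,131.972) → (87.015,131.972) → (87.015,44.648) → (8.626,44.648) → (8.626,131.972), returning to the start.

Shape 3 is a cubic bezier drawn with `<path>`. Its stroke #000000 means score at S551, F1723. After flipping Y the toolpath is (104.411,197.962) → (99.207,195.432) → (97.376,181.874) → (98.276,160.419) → (101.267,134.198) → (105.707,106.342) → (110.956,79.983) → (116.372,58.251) → (121.315,44.277).

Shape 4 is a open polyline drawn with `<path>`. Its stroke #008000 means engrave at S155, F2777. After flipping Y the toolpath is (111.215,159.079) → (109.512,56.705) → (174.776,135.778) → (18.434,217.346).

Shape 5 is a line segment drawn with `<polyline>`. Its stroke #000000 means score at S551, F1723. After flipping Y the toolpath is (32.063,131.004) → (120.151,168.565).

; LightBurn 1.6.03
; GRBL device profile, absolute coords
G21
G90
G0 X12.661 Y212.050
M3 S938
G01 X142.205 Y143.202 F1044
G01 X162.030 Y229.329
M5
G0 X8.626 Y131.972
M3 S551
G01 X87.015 Y131.972 F1723
G01 X87.015 Y44.648
G01 X8.626 Y44.648
G01 X8.626 Y131.972
M5
G0 X104.411 Y197.962
M3 S551
G01 X99.207 Y195.432 F1723
G01 X97.376 Y181.874
G01 X98.276 Y160.419
G01 X101.267 Y134.198
G01 X105.707 Y106.342
G01 X110.956 Y79.983
G01 X116.372 Y58.251
G01 X121.315 Y44.277
M5
G0 X111.215 Y159.079
M3 S155
G01 X109.512 Y56.705 F2777
G01 X174.776 Y135.778
G01 X18.434 Y217.346
M5
G0 X32.063 Y131.004
M3 S551
G01 X120.151 Y168.565 F1723
M5
G0 X0.000 Y0.000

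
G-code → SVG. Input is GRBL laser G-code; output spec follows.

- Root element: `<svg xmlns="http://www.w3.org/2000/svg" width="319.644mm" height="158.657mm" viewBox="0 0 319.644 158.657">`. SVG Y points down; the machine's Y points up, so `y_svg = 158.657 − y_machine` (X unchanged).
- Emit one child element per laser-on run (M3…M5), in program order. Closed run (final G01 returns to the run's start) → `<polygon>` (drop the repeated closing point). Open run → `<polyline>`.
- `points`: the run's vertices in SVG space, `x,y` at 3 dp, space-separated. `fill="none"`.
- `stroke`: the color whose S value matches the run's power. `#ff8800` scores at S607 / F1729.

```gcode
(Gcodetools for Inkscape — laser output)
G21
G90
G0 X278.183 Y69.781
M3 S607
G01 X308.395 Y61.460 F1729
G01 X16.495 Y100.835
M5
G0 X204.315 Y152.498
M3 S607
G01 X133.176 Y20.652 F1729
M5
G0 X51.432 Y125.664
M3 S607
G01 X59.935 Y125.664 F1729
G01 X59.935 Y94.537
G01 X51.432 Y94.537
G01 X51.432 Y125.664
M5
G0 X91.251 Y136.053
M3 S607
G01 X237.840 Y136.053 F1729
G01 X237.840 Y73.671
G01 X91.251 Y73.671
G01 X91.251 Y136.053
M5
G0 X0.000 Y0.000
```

Each laser-on run becomes one SVG element. Flip Y back into SVG space with y_svg = 158.657 − y_machine. Every run uses S607, so all elements get stroke `#ff8800` (score).

Run 1: The run is open, so emit a `<polyline>` with points (Y-flipped): 278.183,88.876 308.395,97.197 16.495,57.822.

Run 2: The run is open, so emit a `<polyline>` with points (Y-flipped): 204.315,6.159 133.176,138.005.

Run 3: The run returns to its start, so emit a `<polygon>` with points (Y-flipped): 51.432,32.993 59.935,32.993 59.935,64.120 51.432,64.120.

Run 4: The run returns to its start, so emit a `<polygon>` with points (Y-flipped): 91.251,22.604 237.840,22.604 237.840,84.986 91.251,84.986.

<svg xmlns="http://www.w3.org/2000/svg" width="319.644mm" height="158.657mm" viewBox="0 0 319.644 158.657">
  <polyline points="278.183,88.876 308.395,97.197 16.495,57.822" fill="none" stroke="#ff8800"/>
  <polyline points="204.315,6.159 133.176,138.005" fill="none" stroke="#ff8800"/>
  <polygon points="51.432,32.993 59.935,32.993 59.935,64.120 51.432,64.120" fill="none" stroke="#ff8800"/>
  <polygon points="91.251,22.604 237.840,22.604 237.840,84.986 91.251,84.986" fill="none" stroke="#ff8800"/>
</svg>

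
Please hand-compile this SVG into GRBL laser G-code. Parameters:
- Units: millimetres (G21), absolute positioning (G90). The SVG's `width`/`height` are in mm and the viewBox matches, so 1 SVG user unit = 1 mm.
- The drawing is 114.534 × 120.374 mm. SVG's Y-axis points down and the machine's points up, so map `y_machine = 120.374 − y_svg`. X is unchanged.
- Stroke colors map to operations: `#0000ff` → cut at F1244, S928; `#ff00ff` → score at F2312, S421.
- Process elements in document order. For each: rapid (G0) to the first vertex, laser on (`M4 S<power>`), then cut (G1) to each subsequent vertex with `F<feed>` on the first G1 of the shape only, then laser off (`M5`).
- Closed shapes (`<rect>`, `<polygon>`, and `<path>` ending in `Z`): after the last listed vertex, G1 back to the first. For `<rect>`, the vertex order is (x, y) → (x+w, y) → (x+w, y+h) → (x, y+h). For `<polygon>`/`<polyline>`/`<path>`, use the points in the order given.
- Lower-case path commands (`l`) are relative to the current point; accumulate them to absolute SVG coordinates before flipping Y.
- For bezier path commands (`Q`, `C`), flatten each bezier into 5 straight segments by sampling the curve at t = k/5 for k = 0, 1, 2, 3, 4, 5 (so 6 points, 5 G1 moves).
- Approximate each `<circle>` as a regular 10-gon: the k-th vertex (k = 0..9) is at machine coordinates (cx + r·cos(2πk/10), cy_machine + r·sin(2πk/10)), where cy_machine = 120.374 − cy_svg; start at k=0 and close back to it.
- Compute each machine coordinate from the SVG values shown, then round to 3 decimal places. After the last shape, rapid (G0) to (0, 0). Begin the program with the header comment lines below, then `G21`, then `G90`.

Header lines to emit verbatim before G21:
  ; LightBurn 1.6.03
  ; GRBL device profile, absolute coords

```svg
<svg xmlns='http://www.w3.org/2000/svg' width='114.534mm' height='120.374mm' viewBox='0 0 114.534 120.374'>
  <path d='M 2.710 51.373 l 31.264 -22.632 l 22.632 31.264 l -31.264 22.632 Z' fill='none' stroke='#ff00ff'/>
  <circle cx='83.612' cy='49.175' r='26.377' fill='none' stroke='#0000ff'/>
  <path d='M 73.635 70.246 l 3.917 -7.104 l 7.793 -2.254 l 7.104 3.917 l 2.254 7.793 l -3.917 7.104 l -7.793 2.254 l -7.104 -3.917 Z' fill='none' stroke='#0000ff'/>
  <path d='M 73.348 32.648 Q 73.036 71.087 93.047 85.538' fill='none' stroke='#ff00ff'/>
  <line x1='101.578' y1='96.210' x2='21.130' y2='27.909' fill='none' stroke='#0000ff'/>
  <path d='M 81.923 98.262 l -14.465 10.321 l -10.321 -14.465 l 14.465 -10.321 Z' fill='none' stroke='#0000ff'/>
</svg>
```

; LightBurn 1.6.03
; GRBL device profile, absolute coords
G21
G90
G0 X2.710 Y69.001
M4 S421
G1 X33.974 Y91.633 F2312
G1 X56.606 Y60.369
G1 X25.342 Y37.737
G1 X2.710 Y69.001
M5
G0 X109.989 Y71.199
M4 S928
G1 X104.951 Y86.703 F1244
G1 X91.763 Y96.285
G1 X75.461 Y96.285
G1 X62.273 Y86.703
G1 X57.235 Y71.199
G1 X62.273 Y55.695
G1 X75.461 Y46.113
G1 X91.763 Y46.113
G1 X104.951 Y55.695
G1 X109.989 Y71.199
M5
G0 X73.635 Y50.128
M4 S928
G1 X77.552 Y57.232 F1244
G1 X85.345 Y59.486
G1 X92.449 Y55.569
G1 X94.703 Y47.776
G1 X90.786 Y40.672
G1 X82.993 Y38.418
G1 X75.889 Y42.335
G1 X73.635 Y50.128
M5
G0 X73.348 Y87.726
M4 S421
G1 X74.036 Y73.310 F2312
G1 X76.350 Y60.813
G1 X80.290 Y50.235
G1 X85.856 Y41.576
G1 X93.047 Y34.836
M5
G0 X101.578 Y24.164
M4 S928
G1 X21.130 Y92.465 F1244
M5
G0 X81.923 Y22.112
M4 S928
G1 X67.458 Y11.791 F1244
G1 X57.137 Y26.256
G1 X71.602 Y36.577
G1 X81.923 Y22.112
M5
G0 X0.000 Y0.000

viewBox `0 0 114.534 120.374` with mm width/height → 1 unit = 1 mm. Flip: y_m = 120.374 − y_svg.

**Shape 1** — `<path>` regular polygon, stroke `#ff00ff` → score (S421, F2312). Machine vertices: (2.710,69.001) → (33.974,91.633) → (56.606,60.369) → (25.342,37.737) → (2.710,69.001). Closed: final G1 returns to the first vertex.

**Shape 2** — `<circle>` circle, stroke `#0000ff` → cut (S928, F1244). Machine vertices: (109.989,71.199) → (104.951,86.703) → (91.763,96.285) → (75.461,96.285) → (62.273,86.703) → (57.235,71.199) → (62.273,55.695) → (75.461,46.113) → (91.763,46.113) → (104.951,55.695) → (109.989,71.199). Closed: final G1 returns to the first vertex.

**Shape 3** — `<path>` regular polygon, stroke `#0000ff` → cut (S928, F1244). Machine vertices: (73.635,50.128) → (77.552,57.232) → (85.345,59.486) → (92.449,55.569) → (94.703,47.776) → (90.786,40.672) → (82.993,38.418) → (75.889,42.335) → (73.635,50.128). Closed: final G1 returns to the first vertex.

**Shape 4** — `<path>` quadratic bezier, stroke `#ff00ff` → score (S421, F2312). Control points (SVG): P0=(73.348,32.648), P1=(73.036,71.087), P2=(93.047,85.538); sampled at t=k/5. Machine vertices: (73.348,87.726) → (74.036,73.310) → (76.350,60.813) → (80.290,50.235) → (85.856,41.576) → (93.047,34.836). Open path.

**Shape 5** — `<line>` line segment, stroke `#0000ff` → cut (S928, F1244). Machine vertices: (101.578,24.164) → (21.130,92.465). Open path.

**Shape 6** — `<path>` regular polygon, stroke `#0000ff` → cut (S928, F1244). Machine vertices: (81.923,22.112) → (67.458,11.791) → (57.137,26.256) → (71.602,36.577) → (81.923,22.112). Closed: final G1 returns to the first vertex.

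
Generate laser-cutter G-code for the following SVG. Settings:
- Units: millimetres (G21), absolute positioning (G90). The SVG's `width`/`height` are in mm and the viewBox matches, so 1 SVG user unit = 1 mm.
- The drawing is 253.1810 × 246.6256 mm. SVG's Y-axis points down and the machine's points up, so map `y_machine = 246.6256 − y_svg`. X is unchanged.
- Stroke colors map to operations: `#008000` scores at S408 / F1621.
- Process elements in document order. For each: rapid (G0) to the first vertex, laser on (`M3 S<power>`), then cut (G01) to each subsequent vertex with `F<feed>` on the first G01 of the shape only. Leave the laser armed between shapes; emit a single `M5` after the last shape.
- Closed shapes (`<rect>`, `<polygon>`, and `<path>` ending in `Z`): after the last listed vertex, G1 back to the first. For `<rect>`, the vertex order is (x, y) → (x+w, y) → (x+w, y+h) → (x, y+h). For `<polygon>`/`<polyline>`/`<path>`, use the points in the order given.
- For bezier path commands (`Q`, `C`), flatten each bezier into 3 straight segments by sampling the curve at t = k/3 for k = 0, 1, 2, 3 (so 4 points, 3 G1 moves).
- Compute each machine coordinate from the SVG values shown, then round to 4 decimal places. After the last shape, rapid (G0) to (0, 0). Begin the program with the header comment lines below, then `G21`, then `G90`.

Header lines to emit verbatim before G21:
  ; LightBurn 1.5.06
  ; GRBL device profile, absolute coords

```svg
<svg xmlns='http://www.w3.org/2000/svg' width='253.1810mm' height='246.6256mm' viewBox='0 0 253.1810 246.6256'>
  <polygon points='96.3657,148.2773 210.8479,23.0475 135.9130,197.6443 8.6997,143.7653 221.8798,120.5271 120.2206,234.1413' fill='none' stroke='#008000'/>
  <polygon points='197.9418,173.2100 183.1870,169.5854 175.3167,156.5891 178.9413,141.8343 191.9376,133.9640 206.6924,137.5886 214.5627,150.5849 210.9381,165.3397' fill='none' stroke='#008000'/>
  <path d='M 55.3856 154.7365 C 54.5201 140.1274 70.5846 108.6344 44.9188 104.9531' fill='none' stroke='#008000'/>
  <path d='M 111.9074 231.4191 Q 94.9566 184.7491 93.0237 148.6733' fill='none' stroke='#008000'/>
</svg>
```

viewBox `0 0 253.1810 246.6256` with mm width/height → 1 unit = 1 mm. Flip: y_m = 246.6256 − y_svg.

**Shape 1** — `<polygon>` closed polygon, stroke `#008000` → score (S408, F1621). Machine vertices: (96.3657,98.3483) → (210.8479,223.5781) → (135.9130,48.9813) → (8.6997,102.8603) → (221.8798,126.0985) → (120.2206,12.4843) → (96.3657,98.3483). Closed: final G1 returns to the first vertex.

**Shape 2** — `<polygon>` regular polygon, stroke `#008000` → score (S408, F1621). Machine vertices: (197.9418,73.4156) → (183.1870,77.0402) → (175.3167,90.0365) → (178.9413,104.7913) → (191.9376,112.6616) → (206.6924,109.0370) → (214.5627,96.0407) → (210.9381,81.2859) → (197.9418,73.4156). Closed: final G1 returns to the first vertex.

**Shape 3** — `<path>` cubic bezier, stroke `#008000` → score (S408, F1621). Control points (SVG): P0=(55.3856,154.7365), P1=(54.5201,140.1274), P2=(70.5846,108.6344), P3=(44.9188,104.9531); sampled at t=k/3. Machine vertices: (55.3856,91.8891) → (57.9908,110.4708) → (58.8471,130.3760) → (44.9188,141.6725). Open path.

**Shape 4** — `<path>` quadratic bezier, stroke `#008000` → score (S408, F1621). Control points (SVG): P0=(111.9074,231.4191), P1=(94.9566,184.7491), P2=(93.0237,148.6733); sampled at t=k/3. Machine vertices: (111.9074,15.2065) → (102.2755,45.1427) → (95.9810,72.7246) → (93.0237,97.9523). Open path.

; LightBurn 1.5.06
; GRBL device profile, absolute coords
G21
G90
G0 X96.3657 Y98.3483
M3 S408
G01 X210.8479 Y223.5781 F1621
G01 X135.9130 Y48.9813
G01 X8.6997 Y102.8603
G01 X221.8798 Y126.0985
G01 X120.2206 Y12.4843
G01 X96.3657 Y98.3483
G0 X197.9418 Y73.4156
M3 S408
G01 X183.1870 Y77.0402 F1621
G01 X175.3167 Y90.0365
G01 X178.9413 Y104.7913
G01 X191.9376 Y112.6616
G01 X206.6924 Y109.0370
G01 X214.5627 Y96.0407
G01 X210.9381 Y81.2859
G01 X197.9418 Y73.4156
G0 X55.3856 Y91.8891
M3 S408
G01 X57.9908 Y110.4708 F1621
G01 X58.8471 Y130.3760
G01 X44.9188 Y141.6725
G0 X111.9074 Y15.2065
M3 S408
G01 X102.2755 Y45.1427 F1621
G01 X95.9810 Y72.7246
G01 X93.0237 Y97.9523
M5
G0 X0.0000 Y0.0000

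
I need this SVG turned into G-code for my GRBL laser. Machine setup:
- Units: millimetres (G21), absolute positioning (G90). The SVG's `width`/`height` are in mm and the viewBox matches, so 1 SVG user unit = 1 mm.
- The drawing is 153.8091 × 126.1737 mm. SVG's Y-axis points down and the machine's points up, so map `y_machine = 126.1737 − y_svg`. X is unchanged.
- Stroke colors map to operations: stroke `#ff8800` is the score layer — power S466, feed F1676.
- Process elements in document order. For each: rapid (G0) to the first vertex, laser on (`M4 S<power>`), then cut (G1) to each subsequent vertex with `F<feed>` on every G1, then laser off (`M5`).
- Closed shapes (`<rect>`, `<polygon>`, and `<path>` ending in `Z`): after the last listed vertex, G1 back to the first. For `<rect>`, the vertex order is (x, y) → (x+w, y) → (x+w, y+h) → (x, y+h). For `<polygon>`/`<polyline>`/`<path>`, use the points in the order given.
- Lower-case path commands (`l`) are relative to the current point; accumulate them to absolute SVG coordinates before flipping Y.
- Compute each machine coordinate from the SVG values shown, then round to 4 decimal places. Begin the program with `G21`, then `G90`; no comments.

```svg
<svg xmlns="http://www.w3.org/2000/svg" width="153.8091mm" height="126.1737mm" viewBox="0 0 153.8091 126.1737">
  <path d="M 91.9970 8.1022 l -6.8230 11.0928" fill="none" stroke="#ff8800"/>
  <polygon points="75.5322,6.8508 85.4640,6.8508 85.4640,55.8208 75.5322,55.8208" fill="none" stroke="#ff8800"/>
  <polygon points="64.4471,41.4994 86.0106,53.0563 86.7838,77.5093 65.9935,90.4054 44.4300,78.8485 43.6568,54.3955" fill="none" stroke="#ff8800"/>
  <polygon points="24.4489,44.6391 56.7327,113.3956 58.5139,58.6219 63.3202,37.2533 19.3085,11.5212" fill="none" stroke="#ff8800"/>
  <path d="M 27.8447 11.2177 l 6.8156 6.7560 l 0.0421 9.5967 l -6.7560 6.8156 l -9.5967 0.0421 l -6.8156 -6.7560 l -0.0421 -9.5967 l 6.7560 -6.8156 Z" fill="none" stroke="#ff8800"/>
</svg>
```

1 u = 1 mm; y_m = 126.1737 − y.

[1] `<path>` line segment, #ff8800→score S466 F1676: (91.9970,118.0715) → (85.1740,106.9787)

[2] `<polygon>` rectangle, #ff8800→score S466 F1676: (75.5322,119.3229) → (85.4640,119.3229) → (85.4640,70.3529) → (75.5322,70.3529) → (75.5322,119.3229) (closed)

[3] `<polygon>` regular polygon, #ff8800→score S466 F1676: (64.4471,84.6743) → (86.0106,73.1174) → (86.7838,48.6644) → (65.9935,35.7683) → (44.4300,47.3252) → (43.6568,71.7782) → (64.4471,84.6743) (closed)

[4] `<polygon>` closed polygon, #ff8800→score S466 F1676: (24.4489,81.5346) → (56.7327,12.7781) → (58.5139,67.5518) → (63.3202,88.9204) → (19.3085,114.6525) → (24.4489,81.5346) (closed)

[5] `<path>` regular polygon, #ff8800→score S466 F1676: (27.8447,114.9560) → (34.6603,108.2000) → (34.7024,98.6033) → (27.9464,91.7877) → (18.3497,91.7456) → (11.5341,98.5016) → (11.4920,108.0983) → (18.2480,114.9139) → (27.8447,114.9560) (closed)

G21
G90
G0 X91.9970 Y118.0715
M4 S466
G1 X85.1740 Y106.9787 F1676
M5
G0 X75.5322 Y119.3229
M4 S466
G1 X85.4640 Y119.3229 F1676
G1 X85.4640 Y70.3529 F1676
G1 X75.5322 Y70.3529 F1676
G1 X75.5322 Y119.3229 F1676
M5
G0 X64.4471 Y84.6743
M4 S466
G1 X86.0106 Y73.1174 F1676
G1 X86.7838 Y48.6644 F1676
G1 X65.9935 Y35.7683 F1676
G1 X44.4300 Y47.3252 F1676
G1 X43.6568 Y71.7782 F1676
G1 X64.4471 Y84.6743 F1676
M5
G0 X24.4489 Y81.5346
M4 S466
G1 X56.7327 Y12.7781 F1676
G1 X58.5139 Y67.5518 F1676
G1 X63.3202 Y88.9204 F1676
G1 X19.3085 Y114.6525 F1676
G1 X24.4489 Y81.5346 F1676
M5
G0 X27.8447 Y114.9560
M4 S466
G1 X34.6603 Y108.2000 F1676
G1 X34.7024 Y98.6033 F1676
G1 X27.9464 Y91.7877 F1676
G1 X18.3497 Y91.7456 F1676
G1 X11.5341 Y98.5016 F1676
G1 X11.4920 Y108.0983 F1676
G1 X18.2480 Y114.9139 F1676
G1 X27.8447 Y114.9560 F1676
M5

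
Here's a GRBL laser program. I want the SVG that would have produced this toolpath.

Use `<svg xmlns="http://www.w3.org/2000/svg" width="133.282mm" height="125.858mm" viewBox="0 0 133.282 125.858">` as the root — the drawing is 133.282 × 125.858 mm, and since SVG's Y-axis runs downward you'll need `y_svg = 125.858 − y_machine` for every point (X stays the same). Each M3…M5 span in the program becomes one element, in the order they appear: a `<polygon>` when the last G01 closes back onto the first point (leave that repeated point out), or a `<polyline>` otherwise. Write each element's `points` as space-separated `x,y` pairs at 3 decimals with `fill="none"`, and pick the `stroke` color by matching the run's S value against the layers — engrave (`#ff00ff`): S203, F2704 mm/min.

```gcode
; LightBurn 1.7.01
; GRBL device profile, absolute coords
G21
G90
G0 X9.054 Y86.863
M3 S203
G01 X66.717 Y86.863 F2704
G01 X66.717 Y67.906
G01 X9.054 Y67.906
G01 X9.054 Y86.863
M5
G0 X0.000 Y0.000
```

<svg xmlns="http://www.w3.org/2000/svg" width="133.282mm" height="125.858mm" viewBox="0 0 133.282 125.858">
  <polygon points="9.054,38.995 66.717,38.995 66.717,57.952 9.054,57.952" fill="none" stroke="#ff00ff"/>
</svg>

y_svg = 125.858 − y_m. Every run uses S203, so all elements get stroke `#ff00ff` (engrave).

[1] closed run; points: 9.054,38.995 66.717,38.995 66.717,57.952 9.054,57.952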